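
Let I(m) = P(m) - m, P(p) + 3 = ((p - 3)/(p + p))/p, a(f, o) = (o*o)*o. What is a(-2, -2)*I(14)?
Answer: 6653/49 ≈ 135.78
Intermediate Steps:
a(f, o) = o**3 (a(f, o) = o**2*o = o**3)
P(p) = -3 + (-3 + p)/(2*p**2) (P(p) = -3 + ((p - 3)/(p + p))/p = -3 + ((-3 + p)/((2*p)))/p = -3 + ((-3 + p)*(1/(2*p)))/p = -3 + ((-3 + p)/(2*p))/p = -3 + (-3 + p)/(2*p**2))
I(m) = -m + (-3 + m - 6*m**2)/(2*m**2) (I(m) = (-3 + m - 6*m**2)/(2*m**2) - m = -m + (-3 + m - 6*m**2)/(2*m**2))
a(-2, -2)*I(14) = (-2)**3*(-3 + (1/2)/14 - 1*14 - 3/2/14**2) = -8*(-3 + (1/2)*(1/14) - 14 - 3/2*1/196) = -8*(-3 + 1/28 - 14 - 3/392) = -8*(-6653/392) = 6653/49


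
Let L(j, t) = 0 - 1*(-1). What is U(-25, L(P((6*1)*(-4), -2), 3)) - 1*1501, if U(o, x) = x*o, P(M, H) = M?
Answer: -1526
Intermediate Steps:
L(j, t) = 1 (L(j, t) = 0 + 1 = 1)
U(o, x) = o*x
U(-25, L(P((6*1)*(-4), -2), 3)) - 1*1501 = -25*1 - 1*1501 = -25 - 1501 = -1526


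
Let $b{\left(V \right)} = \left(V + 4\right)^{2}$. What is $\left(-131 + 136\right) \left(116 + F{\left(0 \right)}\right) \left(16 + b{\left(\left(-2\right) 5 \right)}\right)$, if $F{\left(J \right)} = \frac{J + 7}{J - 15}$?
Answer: $\frac{90116}{3} \approx 30039.0$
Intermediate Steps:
$F{\left(J \right)} = \frac{7 + J}{-15 + J}$
$b{\left(V \right)} = \left(4 + V\right)^{2}$
$\left(-131 + 136\right) \left(116 + F{\left(0 \right)}\right) \left(16 + b{\left(\left(-2\right) 5 \right)}\right) = \left(-131 + 136\right) \left(116 + \frac{7 + 0}{-15 + 0}\right) \left(16 + \left(4 - 10\right)^{2}\right) = 5 \left(116 + \frac{1}{-15} \cdot 7\right) \left(16 + \left(4 - 10\right)^{2}\right) = 5 \left(116 - \frac{7}{15}\right) \left(16 + \left(-6\right)^{2}\right) = 5 \left(116 - \frac{7}{15}\right) \left(16 + 36\right) = 5 \cdot \frac{1733}{15} \cdot 52 = \frac{1733}{3} \cdot 52 = \frac{90116}{3}$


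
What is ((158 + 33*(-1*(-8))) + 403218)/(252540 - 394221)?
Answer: -403640/141681 ≈ -2.8489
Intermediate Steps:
((158 + 33*(-1*(-8))) + 403218)/(252540 - 394221) = ((158 + 33*8) + 403218)/(-141681) = ((158 + 264) + 403218)*(-1/141681) = (422 + 403218)*(-1/141681) = 403640*(-1/141681) = -403640/141681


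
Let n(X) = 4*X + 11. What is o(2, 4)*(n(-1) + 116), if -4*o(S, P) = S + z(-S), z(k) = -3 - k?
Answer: -123/4 ≈ -30.750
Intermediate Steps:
o(S, P) = ¾ - S/2 (o(S, P) = -(S + (-3 - (-1)*S))/4 = -(S + (-3 + S))/4 = -(-3 + 2*S)/4 = ¾ - S/2)
n(X) = 11 + 4*X
o(2, 4)*(n(-1) + 116) = (¾ - ½*2)*((11 + 4*(-1)) + 116) = (¾ - 1)*((11 - 4) + 116) = -(7 + 116)/4 = -¼*123 = -123/4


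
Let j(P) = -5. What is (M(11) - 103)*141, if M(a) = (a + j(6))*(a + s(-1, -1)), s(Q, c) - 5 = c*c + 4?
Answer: 3243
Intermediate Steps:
s(Q, c) = 9 + c² (s(Q, c) = 5 + (c*c + 4) = 5 + (c² + 4) = 5 + (4 + c²) = 9 + c²)
M(a) = (-5 + a)*(10 + a) (M(a) = (a - 5)*(a + (9 + (-1)²)) = (-5 + a)*(a + (9 + 1)) = (-5 + a)*(a + 10) = (-5 + a)*(10 + a))
(M(11) - 103)*141 = ((-50 + 11² + 5*11) - 103)*141 = ((-50 + 121 + 55) - 103)*141 = (126 - 103)*141 = 23*141 = 3243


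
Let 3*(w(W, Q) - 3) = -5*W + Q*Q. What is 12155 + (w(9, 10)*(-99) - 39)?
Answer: 10004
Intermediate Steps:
w(W, Q) = 3 - 5*W/3 + Q²/3 (w(W, Q) = 3 + (-5*W + Q*Q)/3 = 3 + (-5*W + Q²)/3 = 3 + (Q² - 5*W)/3 = 3 + (-5*W/3 + Q²/3) = 3 - 5*W/3 + Q²/3)
12155 + (w(9, 10)*(-99) - 39) = 12155 + ((3 - 5/3*9 + (⅓)*10²)*(-99) - 39) = 12155 + ((3 - 15 + (⅓)*100)*(-99) - 39) = 12155 + ((3 - 15 + 100/3)*(-99) - 39) = 12155 + ((64/3)*(-99) - 39) = 12155 + (-2112 - 39) = 12155 - 2151 = 10004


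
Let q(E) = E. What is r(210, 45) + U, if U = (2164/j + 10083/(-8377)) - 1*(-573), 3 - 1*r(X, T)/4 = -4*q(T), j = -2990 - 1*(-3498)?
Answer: 1391613511/1063879 ≈ 1308.1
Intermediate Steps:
j = 508 (j = -2990 + 3498 = 508)
r(X, T) = 12 + 16*T (r(X, T) = 12 - (-16)*T = 12 + 16*T)
U = 612854083/1063879 (U = (2164/508 + 10083/(-8377)) - 1*(-573) = (2164*(1/508) + 10083*(-1/8377)) + 573 = (541/127 - 10083/8377) + 573 = 3251416/1063879 + 573 = 612854083/1063879 ≈ 576.06)
r(210, 45) + U = (12 + 16*45) + 612854083/1063879 = (12 + 720) + 612854083/1063879 = 732 + 612854083/1063879 = 1391613511/1063879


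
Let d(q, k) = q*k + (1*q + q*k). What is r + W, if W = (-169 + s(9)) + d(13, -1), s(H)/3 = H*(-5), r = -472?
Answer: -789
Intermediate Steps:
s(H) = -15*H (s(H) = 3*(H*(-5)) = 3*(-5*H) = -15*H)
d(q, k) = q + 2*k*q (d(q, k) = k*q + (q + k*q) = q + 2*k*q)
W = -317 (W = (-169 - 15*9) + 13*(1 + 2*(-1)) = (-169 - 135) + 13*(1 - 2) = -304 + 13*(-1) = -304 - 13 = -317)
r + W = -472 - 317 = -789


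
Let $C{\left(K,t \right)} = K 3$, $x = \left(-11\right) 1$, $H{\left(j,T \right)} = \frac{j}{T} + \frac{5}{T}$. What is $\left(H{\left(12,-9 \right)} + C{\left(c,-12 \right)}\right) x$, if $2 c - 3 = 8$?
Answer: $- \frac{2893}{18} \approx -160.72$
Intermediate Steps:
$H{\left(j,T \right)} = \frac{5}{T} + \frac{j}{T}$
$c = \frac{11}{2}$ ($c = \frac{3}{2} + \frac{1}{2} \cdot 8 = \frac{3}{2} + 4 = \frac{11}{2} \approx 5.5$)
$x = -11$
$C{\left(K,t \right)} = 3 K$
$\left(H{\left(12,-9 \right)} + C{\left(c,-12 \right)}\right) x = \left(\frac{5 + 12}{-9} + 3 \cdot \frac{11}{2}\right) \left(-11\right) = \left(\left(- \frac{1}{9}\right) 17 + \frac{33}{2}\right) \left(-11\right) = \left(- \frac{17}{9} + \frac{33}{2}\right) \left(-11\right) = \frac{263}{18} \left(-11\right) = - \frac{2893}{18}$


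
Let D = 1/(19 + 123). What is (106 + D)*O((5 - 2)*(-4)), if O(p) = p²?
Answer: 1083816/71 ≈ 15265.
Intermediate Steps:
D = 1/142 ≈ 0.0070423
(106 + D)*O((5 - 2)*(-4)) = (106 + 1/142)*((5 - 2)*(-4))² = 15053*(3*(-4))²/142 = (15053/142)*(-12)² = (15053/142)*144 = 1083816/71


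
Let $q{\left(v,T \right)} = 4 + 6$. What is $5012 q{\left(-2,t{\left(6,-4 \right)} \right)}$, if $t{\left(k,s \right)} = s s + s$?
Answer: $50120$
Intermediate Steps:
$t{\left(k,s \right)} = s + s^{2}$ ($t{\left(k,s \right)} = s^{2} + s = s + s^{2}$)
$q{\left(v,T \right)} = 10$
$5012 q{\left(-2,t{\left(6,-4 \right)} \right)} = 5012 \cdot 10 = 50120$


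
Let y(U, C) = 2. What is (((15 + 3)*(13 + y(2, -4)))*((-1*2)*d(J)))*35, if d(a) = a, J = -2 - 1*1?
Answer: 56700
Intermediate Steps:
J = -3 (J = -2 - 1 = -3)
(((15 + 3)*(13 + y(2, -4)))*((-1*2)*d(J)))*35 = (((15 + 3)*(13 + 2))*(-1*2*(-3)))*35 = ((18*15)*(-2*(-3)))*35 = (270*6)*35 = 1620*35 = 56700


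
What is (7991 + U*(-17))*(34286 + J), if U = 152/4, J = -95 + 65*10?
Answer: 255907145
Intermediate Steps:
J = 555 (J = -95 + 650 = 555)
U = 38 (U = 152*(¼) = 38)
(7991 + U*(-17))*(34286 + J) = (7991 + 38*(-17))*(34286 + 555) = (7991 - 646)*34841 = 7345*34841 = 255907145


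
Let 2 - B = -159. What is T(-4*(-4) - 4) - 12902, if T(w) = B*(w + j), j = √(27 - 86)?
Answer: -10970 + 161*I*√59 ≈ -10970.0 + 1236.7*I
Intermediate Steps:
j = I*√59 (j = √(-59) = I*√59 ≈ 7.6811*I)
B = 161 (B = 2 - 1*(-159) = 2 + 159 = 161)
T(w) = 161*w + 161*I*√59 (T(w) = 161*(w + I*√59) = 161*w + 161*I*√59)
T(-4*(-4) - 4) - 12902 = (161*(-4*(-4) - 4) + 161*I*√59) - 12902 = (161*(16 - 4) + 161*I*√59) - 12902 = (161*12 + 161*I*√59) - 12902 = (1932 + 161*I*√59) - 12902 = -10970 + 161*I*√59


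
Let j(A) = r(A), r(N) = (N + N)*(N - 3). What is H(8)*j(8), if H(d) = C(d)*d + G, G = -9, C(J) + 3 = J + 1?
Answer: 3120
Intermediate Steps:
C(J) = -2 + J (C(J) = -3 + (J + 1) = -3 + (1 + J) = -2 + J)
r(N) = 2*N*(-3 + N) (r(N) = (2*N)*(-3 + N) = 2*N*(-3 + N))
j(A) = 2*A*(-3 + A)
H(d) = -9 + d*(-2 + d) (H(d) = (-2 + d)*d - 9 = d*(-2 + d) - 9 = -9 + d*(-2 + d))
H(8)*j(8) = (-9 + 8*(-2 + 8))*(2*8*(-3 + 8)) = (-9 + 8*6)*(2*8*5) = (-9 + 48)*80 = 39*80 = 3120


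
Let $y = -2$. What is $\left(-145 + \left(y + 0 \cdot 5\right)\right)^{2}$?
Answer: $21609$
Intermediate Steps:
$\left(-145 + \left(y + 0 \cdot 5\right)\right)^{2} = \left(-145 + \left(-2 + 0 \cdot 5\right)\right)^{2} = \left(-145 + \left(-2 + 0\right)\right)^{2} = \left(-145 - 2\right)^{2} = \left(-147\right)^{2} = 21609$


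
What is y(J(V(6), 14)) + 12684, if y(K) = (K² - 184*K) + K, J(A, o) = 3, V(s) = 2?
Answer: 12144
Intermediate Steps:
y(K) = K² - 183*K
y(J(V(6), 14)) + 12684 = 3*(-183 + 3) + 12684 = 3*(-180) + 12684 = -540 + 12684 = 12144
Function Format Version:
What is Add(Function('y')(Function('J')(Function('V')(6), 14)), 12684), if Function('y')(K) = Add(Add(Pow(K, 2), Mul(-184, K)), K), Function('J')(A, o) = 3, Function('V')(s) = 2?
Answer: 12144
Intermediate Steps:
Function('y')(K) = Add(Pow(K, 2), Mul(-183, K))
Add(Function('y')(Function('J')(Function('V')(6), 14)), 12684) = Add(Mul(3, Add(-183, 3)), 12684) = Add(Mul(3, -180), 12684) = Add(-540, 12684) = 12144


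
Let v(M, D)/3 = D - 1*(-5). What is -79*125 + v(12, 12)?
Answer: -9824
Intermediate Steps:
v(M, D) = 15 + 3*D (v(M, D) = 3*(D - 1*(-5)) = 3*(D + 5) = 3*(5 + D) = 15 + 3*D)
-79*125 + v(12, 12) = -79*125 + (15 + 3*12) = -9875 + (15 + 36) = -9875 + 51 = -9824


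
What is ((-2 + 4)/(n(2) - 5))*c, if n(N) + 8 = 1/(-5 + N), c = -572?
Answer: 429/5 ≈ 85.800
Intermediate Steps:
n(N) = -8 + 1/(-5 + N)
((-2 + 4)/(n(2) - 5))*c = ((-2 + 4)/((41 - 8*2)/(-5 + 2) - 5))*(-572) = (2/((41 - 16)/(-3) - 5))*(-572) = (2/(-⅓*25 - 5))*(-572) = (2/(-25/3 - 5))*(-572) = (2/(-40/3))*(-572) = (2*(-3/40))*(-572) = -3/20*(-572) = 429/5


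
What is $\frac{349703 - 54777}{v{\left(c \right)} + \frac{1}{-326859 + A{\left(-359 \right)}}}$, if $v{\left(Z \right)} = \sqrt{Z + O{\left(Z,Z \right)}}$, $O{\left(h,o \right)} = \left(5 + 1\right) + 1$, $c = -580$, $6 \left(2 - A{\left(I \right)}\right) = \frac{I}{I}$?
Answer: $- \frac{1156784120836}{734601636491771} - \frac{1134309540544337774 i \sqrt{573}}{2203804909475313} \approx -0.0015747 - 12321.0 i$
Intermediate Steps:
$A{\left(I \right)} = \frac{11}{6}$ ($A{\left(I \right)} = 2 - \frac{I \frac{1}{I}}{6} = 2 - \frac{1}{6} = \frac{11}{6}$)
$O{\left(h,o \right)} = 7$ ($O{\left(h,o \right)} = 6 + 1 = 7$)
$v{\left(Z \right)} = \sqrt{7 + Z}$ ($v{\left(Z \right)} = \sqrt{Z + 7} = \sqrt{7 + Z}$)
$\frac{349703 - 54777}{v{\left(c \right)} + \frac{1}{-326859 + A{\left(-359 \right)}}} = \frac{349703 - 54777}{\sqrt{7 - 580} + \frac{1}{-326859 + \frac{11}{6}}} = \frac{294926}{\sqrt{-573} + \frac{1}{- \frac{1961143}{6}}} = \frac{294926}{i \sqrt{573} - \frac{6}{1961143}} = \frac{294926}{- \frac{6}{1961143} + i \sqrt{573}}$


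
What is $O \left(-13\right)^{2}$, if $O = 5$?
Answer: $845$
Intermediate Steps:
$O \left(-13\right)^{2} = 5 \left(-13\right)^{2} = 5 \cdot 169 = 845$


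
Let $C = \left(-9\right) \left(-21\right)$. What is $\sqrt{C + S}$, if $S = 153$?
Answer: $3 \sqrt{38} \approx 18.493$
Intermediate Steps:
$C = 189$
$\sqrt{C + S} = \sqrt{189 + 153} = \sqrt{342} = 3 \sqrt{38}$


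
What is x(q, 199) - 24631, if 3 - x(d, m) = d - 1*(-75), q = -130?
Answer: -24573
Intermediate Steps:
x(d, m) = -72 - d (x(d, m) = 3 - (d - 1*(-75)) = 3 - (d + 75) = 3 - (75 + d) = 3 + (-75 - d) = -72 - d)
x(q, 199) - 24631 = (-72 - 1*(-130)) - 24631 = (-72 + 130) - 24631 = 58 - 24631 = -24573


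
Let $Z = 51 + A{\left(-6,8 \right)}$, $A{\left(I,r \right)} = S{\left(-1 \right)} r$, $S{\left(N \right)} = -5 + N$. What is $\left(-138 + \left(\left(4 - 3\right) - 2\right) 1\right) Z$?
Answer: $-417$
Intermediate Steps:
$A{\left(I,r \right)} = - 6 r$ ($A{\left(I,r \right)} = \left(-5 - 1\right) r = - 6 r$)
$Z = 3$ ($Z = 51 - 48 = 3$)
$\left(-138 + \left(\left(4 - 3\right) - 2\right) 1\right) Z = \left(-138 + \left(\left(4 - 3\right) - 2\right) 1\right) 3 = \left(-138 + \left(1 - 2\right) 1\right) 3 = \left(-138 - 1\right) 3 = \left(-139\right) 3 = -417$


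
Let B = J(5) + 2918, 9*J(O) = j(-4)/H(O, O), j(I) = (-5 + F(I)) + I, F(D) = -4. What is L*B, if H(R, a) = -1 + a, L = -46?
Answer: -2415805/18 ≈ -1.3421e+5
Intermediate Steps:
j(I) = -9 + I (j(I) = (-5 - 4) + I = -9 + I)
J(O) = -13/(9*(-1 + O)) (J(O) = ((-9 - 4)/(-1 + O))/9 = (-13/(-1 + O))/9 = -13/(9*(-1 + O)))
B = 105035/36 (B = -13/(-9 + 9*5) + 2918 = -13/(-9 + 45) + 2918 = -13/36 + 2918 = 105035/36 ≈ 2917.6)
L*B = -46*105035/36 = -2415805/18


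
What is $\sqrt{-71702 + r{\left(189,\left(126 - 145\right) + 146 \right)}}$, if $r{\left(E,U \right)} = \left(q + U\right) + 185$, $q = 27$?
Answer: $i \sqrt{71363} \approx 267.14 i$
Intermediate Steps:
$r{\left(E,U \right)} = 212 + U$ ($r{\left(E,U \right)} = \left(27 + U\right) + 185 = 212 + U$)
$\sqrt{-71702 + r{\left(189,\left(126 - 145\right) + 146 \right)}} = \sqrt{-71702 + \left(212 + \left(\left(126 - 145\right) + 146\right)\right)} = \sqrt{-71702 + \left(212 + \left(-19 + 146\right)\right)} = \sqrt{-71702 + \left(212 + 127\right)} = \sqrt{-71702 + 339} = \sqrt{-71363} = i \sqrt{71363}$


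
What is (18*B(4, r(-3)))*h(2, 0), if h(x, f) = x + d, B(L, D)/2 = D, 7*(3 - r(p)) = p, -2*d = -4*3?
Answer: 6912/7 ≈ 987.43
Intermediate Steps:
d = 6 (d = -(-2)*3 = -½*(-12) = 6)
r(p) = 3 - p/7
B(L, D) = 2*D
h(x, f) = 6 + x (h(x, f) = x + 6 = 6 + x)
(18*B(4, r(-3)))*h(2, 0) = (18*(2*(3 - ⅐*(-3))))*(6 + 2) = (18*(2*(3 + 3/7)))*8 = (18*(2*(24/7)))*8 = (18*(48/7))*8 = (864/7)*8 = 6912/7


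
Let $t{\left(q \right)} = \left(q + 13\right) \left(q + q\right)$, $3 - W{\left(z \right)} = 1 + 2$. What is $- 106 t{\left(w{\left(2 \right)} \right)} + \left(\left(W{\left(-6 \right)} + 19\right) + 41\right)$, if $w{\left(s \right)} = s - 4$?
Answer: $4724$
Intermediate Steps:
$W{\left(z \right)} = 0$ ($W{\left(z \right)} = 3 - \left(1 + 2\right) = 3 - 3 = 0$)
$w{\left(s \right)} = -4 + s$
$t{\left(q \right)} = 2 q \left(13 + q\right)$ ($t{\left(q \right)} = \left(13 + q\right) 2 q = 2 q \left(13 + q\right)$)
$- 106 t{\left(w{\left(2 \right)} \right)} + \left(\left(W{\left(-6 \right)} + 19\right) + 41\right) = - 106 \cdot 2 \left(-4 + 2\right) \left(13 + \left(-4 + 2\right)\right) + \left(\left(0 + 19\right) + 41\right) = - 106 \cdot 2 \left(-2\right) \left(13 - 2\right) + \left(19 + 41\right) = - 106 \cdot 2 \left(-2\right) 11 + 60 = \left(-106\right) \left(-44\right) + 60 = 4664 + 60 = 4724$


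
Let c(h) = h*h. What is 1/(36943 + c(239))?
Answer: 1/94064 ≈ 1.0631e-5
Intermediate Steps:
c(h) = h²
1/(36943 + c(239)) = 1/(36943 + 239²) = 1/(36943 + 57121) = 1/94064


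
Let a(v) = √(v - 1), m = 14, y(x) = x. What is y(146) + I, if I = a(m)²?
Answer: 159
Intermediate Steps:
a(v) = √(-1 + v)
I = 13 (I = (√(-1 + 14))² = (√13)² = 13)
y(146) + I = 146 + 13 = 159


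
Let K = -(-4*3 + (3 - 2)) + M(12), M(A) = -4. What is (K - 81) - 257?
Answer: -331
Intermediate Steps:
K = 7 (K = -(-4*3 + (3 - 2)) - 4 = -(-12 + 1) - 4 = -1*(-11) - 4 = 11 - 4 = 7)
(K - 81) - 257 = (7 - 81) - 257 = -74 - 257 = -331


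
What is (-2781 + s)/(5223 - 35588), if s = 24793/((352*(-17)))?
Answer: 16666297/181704160 ≈ 0.091722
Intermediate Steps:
s = -24793/5984 (s = 24793/(-5984) = 24793*(-1/5984) = -24793/5984 ≈ -4.1432)
(-2781 + s)/(5223 - 35588) = (-2781 - 24793/5984)/(5223 - 35588) = -16666297/5984/(-30365) = -16666297/5984*(-1/30365) = 16666297/181704160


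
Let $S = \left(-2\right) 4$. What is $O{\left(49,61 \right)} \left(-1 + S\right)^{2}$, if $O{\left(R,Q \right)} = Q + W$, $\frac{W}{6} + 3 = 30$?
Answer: $18063$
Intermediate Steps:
$W = 162$ ($W = -18 + 6 \cdot 30 = -18 + 180 = 162$)
$O{\left(R,Q \right)} = 162 + Q$ ($O{\left(R,Q \right)} = Q + 162 = 162 + Q$)
$S = -8$
$O{\left(49,61 \right)} \left(-1 + S\right)^{2} = \left(162 + 61\right) \left(-1 - 8\right)^{2} = 223 \left(-9\right)^{2} = 223 \cdot 81 = 18063$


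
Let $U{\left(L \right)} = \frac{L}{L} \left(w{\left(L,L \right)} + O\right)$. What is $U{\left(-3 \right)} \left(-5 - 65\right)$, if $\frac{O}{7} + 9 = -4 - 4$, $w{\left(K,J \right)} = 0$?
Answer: $8330$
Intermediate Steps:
$O = -119$ ($O = -63 + 7 \left(-4 - 4\right) = -63 + 7 \left(-8\right) = -63 - 56 = -119$)
$U{\left(L \right)} = -119$ ($U{\left(L \right)} = \frac{L}{L} \left(0 - 119\right) = 1 \left(-119\right) = -119$)
$U{\left(-3 \right)} \left(-5 - 65\right) = - 119 \left(-5 - 65\right) = \left(-119\right) \left(-70\right) = 8330$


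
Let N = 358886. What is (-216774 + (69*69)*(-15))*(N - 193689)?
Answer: -47607958233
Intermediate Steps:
(-216774 + (69*69)*(-15))*(N - 193689) = (-216774 + (69*69)*(-15))*(358886 - 193689) = (-216774 + 4761*(-15))*165197 = (-216774 - 71415)*165197 = -288189*165197 = -47607958233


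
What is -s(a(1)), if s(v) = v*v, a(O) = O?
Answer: -1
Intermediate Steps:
s(v) = v²
-s(a(1)) = -1*1² = -1*1 = -1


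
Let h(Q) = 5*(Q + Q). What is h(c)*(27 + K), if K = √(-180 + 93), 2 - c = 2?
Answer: 0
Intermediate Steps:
c = 0 (c = 2 - 1*2 = 2 - 2 = 0)
K = I*√87 (K = √(-87) = I*√87 ≈ 9.3274*I)
h(Q) = 10*Q (h(Q) = 5*(2*Q) = 10*Q)
h(c)*(27 + K) = (10*0)*(27 + I*√87) = 0*(27 + I*√87) = 0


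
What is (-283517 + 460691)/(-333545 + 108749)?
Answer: -29529/37466 ≈ -0.78815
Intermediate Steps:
(-283517 + 460691)/(-333545 + 108749) = 177174/(-224796) = 177174*(-1/224796) = -29529/37466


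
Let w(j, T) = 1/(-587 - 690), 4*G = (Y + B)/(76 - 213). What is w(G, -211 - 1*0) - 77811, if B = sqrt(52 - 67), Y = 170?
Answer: -99364648/1277 ≈ -77811.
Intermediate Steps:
B = I*sqrt(15) (B = sqrt(-15) = I*sqrt(15) ≈ 3.873*I)
G = -85/274 - I*sqrt(15)/548 (G = ((170 + I*sqrt(15))/(76 - 213))/4 = ((170 + I*sqrt(15))/(-137))/4 = ((170 + I*sqrt(15))*(-1/137))/4 = (-170/137 - I*sqrt(15)/137)/4 = -85/274 - I*sqrt(15)/548 ≈ -0.31022 - 0.0070675*I)
w(j, T) = -1/1277 (w(j, T) = 1/(-1277) = -1/1277)
w(G, -211 - 1*0) - 77811 = -1/1277 - 77811 = -99364648/1277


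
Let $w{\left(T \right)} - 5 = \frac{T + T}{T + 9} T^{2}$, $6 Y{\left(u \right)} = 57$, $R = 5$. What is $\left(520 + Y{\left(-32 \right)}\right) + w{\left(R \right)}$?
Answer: $\frac{7733}{14} \approx 552.36$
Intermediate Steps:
$Y{\left(u \right)} = \frac{19}{2}$ ($Y{\left(u \right)} = \frac{1}{6} \cdot 57 = \frac{19}{2}$)
$w{\left(T \right)} = 5 + \frac{2 T^{3}}{9 + T}$ ($w{\left(T \right)} = 5 + \frac{T + T}{T + 9} T^{2} = 5 + \frac{2 T}{9 + T} T^{2} = 5 + \frac{2 T^{3}}{9 + T}$)
$\left(520 + Y{\left(-32 \right)}\right) + w{\left(R \right)} = \left(520 + \frac{19}{2}\right) + \frac{45 + 2 \cdot 5^{3} + 5 \cdot 5}{9 + 5} = \frac{1059}{2} + \frac{45 + 2 \cdot 125 + 25}{14} = \frac{1059}{2} + \frac{45 + 250 + 25}{14} = \frac{1059}{2} + \frac{1}{14} \cdot 320 = \frac{1059}{2} + \frac{160}{7} = \frac{7733}{14}$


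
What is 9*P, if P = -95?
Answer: -855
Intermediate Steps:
9*P = 9*(-95) = -855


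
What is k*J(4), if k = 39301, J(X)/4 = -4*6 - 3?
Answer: -4244508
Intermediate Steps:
J(X) = -108 (J(X) = 4*(-4*6 - 3) = 4*(-24 - 3) = 4*(-27) = -108)
k*J(4) = 39301*(-108) = -4244508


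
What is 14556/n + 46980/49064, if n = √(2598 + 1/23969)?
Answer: 11745/12266 + 14556*√1492584696647/62271463 ≈ 286.53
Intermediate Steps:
n = √1492584696647/23969 (n = √(2598 + 1/23969) = √(62271463/23969) = √1492584696647/23969 ≈ 50.971)
14556/n + 46980/49064 = 14556/((√1492584696647/23969)) + 46980/49064 = 14556*(√1492584696647/62271463) + 46980*(1/49064) = 14556*√1492584696647/62271463 + 11745/12266 = 11745/12266 + 14556*√1492584696647/62271463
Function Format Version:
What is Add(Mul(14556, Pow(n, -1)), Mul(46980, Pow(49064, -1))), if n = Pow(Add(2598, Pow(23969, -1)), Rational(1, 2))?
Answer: Add(Rational(11745, 12266), Mul(Rational(14556, 62271463), Pow(1492584696647, Rational(1, 2)))) ≈ 286.53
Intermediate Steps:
n = Mul(Rational(1, 23969), Pow(1492584696647, Rational(1, 2))) (n = Pow(Add(2598, Rational(1, 23969)), Rational(1, 2)) = Pow(Rational(62271463, 23969), Rational(1, 2)) = Mul(Rational(1, 23969), Pow(1492584696647, Rational(1, 2))) ≈ 50.971)
Add(Mul(14556, Pow(n, -1)), Mul(46980, Pow(49064, -1))) = Add(Mul(14556, Pow(Mul(Rational(1, 23969), Pow(1492584696647, Rational(1, 2))), -1)), Mul(46980, Pow(49064, -1))) = Add(Mul(14556, Mul(Rational(1, 62271463), Pow(1492584696647, Rational(1, 2)))), Mul(46980, Rational(1, 49064))) = Add(Mul(Rational(14556, 62271463), Pow(1492584696647, Rational(1, 2))), Rational(11745, 12266)) = Add(Rational(11745, 12266), Mul(Rational(14556, 62271463), Pow(1492584696647, Rational(1, 2))))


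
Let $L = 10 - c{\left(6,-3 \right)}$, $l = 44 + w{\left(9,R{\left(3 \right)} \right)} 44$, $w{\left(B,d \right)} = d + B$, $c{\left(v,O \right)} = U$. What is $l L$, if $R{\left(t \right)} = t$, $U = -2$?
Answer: $6864$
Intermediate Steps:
$c{\left(v,O \right)} = -2$
$w{\left(B,d \right)} = B + d$
$l = 572$ ($l = 44 + \left(9 + 3\right) 44 = 44 + 12 \cdot 44 = 44 + 528 = 572$)
$L = 12$ ($L = 10 - -2 = 10 + 2 = 12$)
$l L = 572 \cdot 12 = 6864$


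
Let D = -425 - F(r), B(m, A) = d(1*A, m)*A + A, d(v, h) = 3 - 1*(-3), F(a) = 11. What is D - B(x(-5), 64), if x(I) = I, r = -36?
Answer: -884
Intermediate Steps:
d(v, h) = 6 (d(v, h) = 3 + 3 = 6)
B(m, A) = 7*A (B(m, A) = 6*A + A = 7*A)
D = -436 (D = -425 - 1*11 = -425 - 11 = -436)
D - B(x(-5), 64) = -436 - 7*64 = -436 - 1*448 = -436 - 448 = -884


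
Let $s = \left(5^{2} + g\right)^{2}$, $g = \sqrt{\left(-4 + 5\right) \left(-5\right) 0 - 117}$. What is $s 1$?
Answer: $508 + 150 i \sqrt{13} \approx 508.0 + 540.83 i$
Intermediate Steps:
$g = 3 i \sqrt{13}$ ($g = \sqrt{1 \left(-5\right) 0 - 117} = \sqrt{\left(-5\right) 0 - 117} = \sqrt{0 - 117} = \sqrt{-117} = 3 i \sqrt{13} \approx 10.817 i$)
$s = \left(25 + 3 i \sqrt{13}\right)^{2}$ ($s = \left(5^{2} + 3 i \sqrt{13}\right)^{2} = \left(25 + 3 i \sqrt{13}\right)^{2} \approx 508.0 + 540.83 i$)
$s 1 = \left(508 + 150 i \sqrt{13}\right) 1 = 508 + 150 i \sqrt{13}$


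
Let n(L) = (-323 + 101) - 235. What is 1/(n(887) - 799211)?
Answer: -1/799668 ≈ -1.2505e-6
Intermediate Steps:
n(L) = -457 (n(L) = -222 - 235 = -457)
1/(n(887) - 799211) = 1/(-457 - 799211) = 1/(-799668) = -1/799668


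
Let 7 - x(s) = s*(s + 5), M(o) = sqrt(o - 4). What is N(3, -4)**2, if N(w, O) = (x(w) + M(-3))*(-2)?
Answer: 1128 - 136*I*sqrt(7) ≈ 1128.0 - 359.82*I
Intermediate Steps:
M(o) = sqrt(-4 + o)
x(s) = 7 - s*(5 + s) (x(s) = 7 - s*(s + 5) = 7 - s*(5 + s))
N(w, O) = -14 + 2*w**2 + 10*w - 2*I*sqrt(7) (N(w, O) = ((7 - w**2 - 5*w) + sqrt(-4 - 3))*(-2) = ((7 - w**2 - 5*w) + sqrt(-7))*(-2) = ((7 - w**2 - 5*w) + I*sqrt(7))*(-2) = (7 - w**2 - 5*w + I*sqrt(7))*(-2) = -14 + 2*w**2 + 10*w - 2*I*sqrt(7))
N(3, -4)**2 = (-14 + 2*3**2 + 10*3 - 2*I*sqrt(7))**2 = (-14 + 2*9 + 30 - 2*I*sqrt(7))**2 = (-14 + 18 + 30 - 2*I*sqrt(7))**2 = (34 - 2*I*sqrt(7))**2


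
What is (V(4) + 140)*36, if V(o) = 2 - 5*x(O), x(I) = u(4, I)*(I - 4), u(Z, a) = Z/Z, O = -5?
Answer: 6732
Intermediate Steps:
u(Z, a) = 1
x(I) = -4 + I (x(I) = 1*(I - 4) = 1*(-4 + I) = -4 + I)
V(o) = 47 (V(o) = 2 - 5*(-4 - 5) = 2 - 5*(-9) = 2 + 45 = 47)
(V(4) + 140)*36 = (47 + 140)*36 = 187*36 = 6732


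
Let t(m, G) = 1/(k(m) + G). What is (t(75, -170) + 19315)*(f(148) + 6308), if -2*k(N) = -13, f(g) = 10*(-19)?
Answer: 38641306354/327 ≈ 1.1817e+8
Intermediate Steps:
f(g) = -190
k(N) = 13/2 (k(N) = -½*(-13) = 13/2)
t(m, G) = 1/(13/2 + G)
(t(75, -170) + 19315)*(f(148) + 6308) = (2/(13 + 2*(-170)) + 19315)*(-190 + 6308) = (2/(13 - 340) + 19315)*6118 = (2/(-327) + 19315)*6118 = (2*(-1/327) + 19315)*6118 = (-2/327 + 19315)*6118 = (6316003/327)*6118 = 38641306354/327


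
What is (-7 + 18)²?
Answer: 121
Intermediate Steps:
(-7 + 18)² = 11² = 121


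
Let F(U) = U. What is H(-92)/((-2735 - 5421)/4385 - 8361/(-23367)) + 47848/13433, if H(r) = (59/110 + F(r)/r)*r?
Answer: 740347561090518/7581141628907 ≈ 97.656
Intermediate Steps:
H(r) = 169*r/110 (H(r) = (59/110 + r/r)*r = (59*(1/110) + 1)*r = (59/110 + 1)*r = 169*r/110)
H(-92)/((-2735 - 5421)/4385 - 8361/(-23367)) + 47848/13433 = ((169/110)*(-92))/((-2735 - 5421)/4385 - 8361/(-23367)) + 47848/13433 = -7774/(55*(-8156*1/4385 - 8361*(-1/23367))) + 47848*(1/13433) = -7774/(55*(-8156/4385 + 2787/7789)) + 47848/13433 = -7774/(55*(-51306089/34154765)) + 47848/13433 = -7774/55*(-34154765/51306089) + 47848/13433 = 53103828622/564366979 + 47848/13433 = 740347561090518/7581141628907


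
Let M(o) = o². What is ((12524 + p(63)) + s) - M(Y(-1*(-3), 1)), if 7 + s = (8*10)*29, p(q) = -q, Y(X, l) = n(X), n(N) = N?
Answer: 14765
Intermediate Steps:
Y(X, l) = X
s = 2313 (s = -7 + (8*10)*29 = -7 + 80*29 = -7 + 2320 = 2313)
((12524 + p(63)) + s) - M(Y(-1*(-3), 1)) = ((12524 - 1*63) + 2313) - (-1*(-3))² = ((12524 - 63) + 2313) - 1*3² = (12461 + 2313) - 1*9 = 14774 - 9 = 14765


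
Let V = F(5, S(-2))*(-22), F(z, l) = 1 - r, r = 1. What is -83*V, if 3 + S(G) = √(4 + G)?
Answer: 0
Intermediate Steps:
S(G) = -3 + √(4 + G)
F(z, l) = 0 (F(z, l) = 1 - 1*1 = 1 - 1 = 0)
V = 0 (V = 0*(-22) = 0)
-83*V = -83*0 = 0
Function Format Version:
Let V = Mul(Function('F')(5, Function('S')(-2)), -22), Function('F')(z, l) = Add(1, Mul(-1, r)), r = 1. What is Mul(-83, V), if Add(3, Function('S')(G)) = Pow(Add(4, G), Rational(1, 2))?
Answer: 0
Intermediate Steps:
Function('S')(G) = Add(-3, Pow(Add(4, G), Rational(1, 2)))
Function('F')(z, l) = 0 (Function('F')(z, l) = Add(1, Mul(-1, 1)) = Add(1, -1) = 0)
V = 0 (V = Mul(0, -22) = 0)
Mul(-83, V) = Mul(-83, 0) = 0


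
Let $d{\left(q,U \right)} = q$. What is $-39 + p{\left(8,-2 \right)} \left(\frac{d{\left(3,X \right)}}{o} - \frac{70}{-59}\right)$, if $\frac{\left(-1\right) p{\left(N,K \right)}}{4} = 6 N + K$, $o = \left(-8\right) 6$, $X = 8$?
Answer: $- \frac{29005}{118} \approx -245.81$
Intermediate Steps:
$o = -48$
$p{\left(N,K \right)} = - 24 N - 4 K$ ($p{\left(N,K \right)} = - 4 \left(6 N + K\right) = - 4 \left(K + 6 N\right) = - 24 N - 4 K$)
$-39 + p{\left(8,-2 \right)} \left(\frac{d{\left(3,X \right)}}{o} - \frac{70}{-59}\right) = -39 + \left(\left(-24\right) 8 - -8\right) \left(\frac{3}{-48} - \frac{70}{-59}\right) = -39 + \left(-192 + 8\right) \left(3 \left(- \frac{1}{48}\right) - - \frac{70}{59}\right) = -39 - 184 \left(- \frac{1}{16} + \frac{70}{59}\right) = -39 - \frac{24403}{118} = - \frac{29005}{118}$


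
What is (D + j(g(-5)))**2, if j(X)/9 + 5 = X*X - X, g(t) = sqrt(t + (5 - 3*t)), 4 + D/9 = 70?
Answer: 469071 - 12312*sqrt(15) ≈ 4.2139e+5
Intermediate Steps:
D = 594 (D = -36 + 9*70 = -36 + 630 = 594)
g(t) = sqrt(5 - 2*t)
j(X) = -45 - 9*X + 9*X**2 (j(X) = -45 + 9*(X*X - X) = -45 + 9*(X**2 - X) = -45 + (-9*X + 9*X**2) = -45 - 9*X + 9*X**2)
(D + j(g(-5)))**2 = (594 + (-45 - 9*sqrt(5 - 2*(-5)) + 9*(sqrt(5 - 2*(-5)))**2))**2 = (594 + (-45 - 9*sqrt(5 + 10) + 9*(sqrt(5 + 10))**2))**2 = (594 + (-45 - 9*sqrt(15) + 9*(sqrt(15))**2))**2 = (594 + (-45 - 9*sqrt(15) + 9*15))**2 = (594 + (-45 - 9*sqrt(15) + 135))**2 = (594 + (90 - 9*sqrt(15)))**2 = (684 - 9*sqrt(15))**2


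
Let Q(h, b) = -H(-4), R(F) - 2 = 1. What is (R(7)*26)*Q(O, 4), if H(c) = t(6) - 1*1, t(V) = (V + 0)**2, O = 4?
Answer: -2730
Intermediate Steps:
t(V) = V**2
R(F) = 3 (R(F) = 2 + 1 = 3)
H(c) = 35 (H(c) = 6**2 - 1*1 = 36 - 1 = 35)
Q(h, b) = -35 (Q(h, b) = -1*35 = -35)
(R(7)*26)*Q(O, 4) = (3*26)*(-35) = 78*(-35) = -2730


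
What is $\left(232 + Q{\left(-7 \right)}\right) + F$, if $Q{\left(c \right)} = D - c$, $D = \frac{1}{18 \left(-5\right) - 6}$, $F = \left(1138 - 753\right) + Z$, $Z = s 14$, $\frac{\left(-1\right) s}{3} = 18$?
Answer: $- \frac{12673}{96} \approx -132.01$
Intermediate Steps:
$s = -54$ ($s = \left(-3\right) 18 = -54$)
$Z = -756$ ($Z = \left(-54\right) 14 = -756$)
$F = -371$ ($F = \left(1138 - 753\right) - 756 = 385 - 756 = -371$)
$D = - \frac{1}{96}$ ($D = \frac{1}{-90 - 6} = \frac{1}{-96} = - \frac{1}{96} \approx -0.010417$)
$Q{\left(c \right)} = - \frac{1}{96} - c$
$\left(232 + Q{\left(-7 \right)}\right) + F = \left(232 - - \frac{671}{96}\right) - 371 = \left(232 + \left(- \frac{1}{96} + 7\right)\right) - 371 = \left(232 + \frac{671}{96}\right) - 371 = \frac{22943}{96} - 371 = - \frac{12673}{96}$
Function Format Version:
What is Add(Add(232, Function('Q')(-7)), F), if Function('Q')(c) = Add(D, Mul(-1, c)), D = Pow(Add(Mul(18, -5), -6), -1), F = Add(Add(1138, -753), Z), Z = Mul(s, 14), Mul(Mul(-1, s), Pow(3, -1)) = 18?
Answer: Rational(-12673, 96) ≈ -132.01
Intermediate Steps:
s = -54 (s = Mul(-3, 18) = -54)
Z = -756 (Z = Mul(-54, 14) = -756)
F = -371 (F = Add(Add(1138, -753), -756) = Add(385, -756) = -371)
D = Rational(-1, 96) (D = Pow(Add(-90, -6), -1) = Pow(-96, -1) = Rational(-1, 96) ≈ -0.010417)
Function('Q')(c) = Add(Rational(-1, 96), Mul(-1, c))
Add(Add(232, Function('Q')(-7)), F) = Add(Add(232, Add(Rational(-1, 96), Mul(-1, -7))), -371) = Add(Add(232, Add(Rational(-1, 96), 7)), -371) = Add(Add(232, Rational(671, 96)), -371) = Add(Rational(22943, 96), -371) = Rational(-12673, 96)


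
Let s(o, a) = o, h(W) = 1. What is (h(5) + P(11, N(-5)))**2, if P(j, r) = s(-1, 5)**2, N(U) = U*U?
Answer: 4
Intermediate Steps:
N(U) = U**2
P(j, r) = 1 (P(j, r) = (-1)**2 = 1)
(h(5) + P(11, N(-5)))**2 = (1 + 1)**2 = 2**2 = 4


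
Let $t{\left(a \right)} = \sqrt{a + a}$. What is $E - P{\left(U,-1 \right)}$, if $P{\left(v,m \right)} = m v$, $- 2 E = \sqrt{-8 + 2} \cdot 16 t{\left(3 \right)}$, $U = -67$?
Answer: $-67 - 48 i \approx -67.0 - 48.0 i$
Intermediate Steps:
$t{\left(a \right)} = \sqrt{2} \sqrt{a}$ ($t{\left(a \right)} = \sqrt{2 a} = \sqrt{2} \sqrt{a}$)
$E = - 48 i$ ($E = - \frac{\sqrt{-8 + 2} \cdot 16 \sqrt{2} \sqrt{3}}{2} = - \frac{\sqrt{-6} \cdot 16 \sqrt{6}}{2} = - \frac{i \sqrt{6} \cdot 16 \sqrt{6}}{2} = - \frac{16 i \sqrt{6} \sqrt{6}}{2} = - \frac{96 i}{2} = - 48 i \approx - 48.0 i$)
$E - P{\left(U,-1 \right)} = - 48 i - \left(-1\right) \left(-67\right) = - 48 i - 67 = -67 - 48 i$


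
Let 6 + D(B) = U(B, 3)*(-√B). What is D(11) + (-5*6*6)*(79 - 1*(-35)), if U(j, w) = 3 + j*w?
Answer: -20526 - 36*√11 ≈ -20645.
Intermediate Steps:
D(B) = -6 - √B*(3 + 3*B) (D(B) = -6 + (3 + B*3)*(-√B) = -6 + (3 + 3*B)*(-√B) = -6 - √B*(3 + 3*B))
D(11) + (-5*6*6)*(79 - 1*(-35)) = (-6 + 3*√11*(-1 - 1*11)) + (-5*6*6)*(79 - 1*(-35)) = (-6 + 3*√11*(-1 - 11)) + (-30*6)*(79 + 35) = (-6 + 3*√11*(-12)) - 180*114 = (-6 - 36*√11) - 20520 = -20526 - 36*√11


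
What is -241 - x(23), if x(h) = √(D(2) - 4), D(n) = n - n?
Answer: -241 - 2*I ≈ -241.0 - 2.0*I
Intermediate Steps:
D(n) = 0
x(h) = 2*I (x(h) = √(0 - 4) = √(-4) = 2*I)
-241 - x(23) = -241 - 2*I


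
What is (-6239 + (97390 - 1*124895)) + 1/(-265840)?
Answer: -8970504961/265840 ≈ -33744.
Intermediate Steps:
(-6239 + (97390 - 1*124895)) + 1/(-265840) = (-6239 + (97390 - 124895)) - 1/265840 = (-6239 - 27505) - 1/265840 = -33744 - 1/265840 = -8970504961/265840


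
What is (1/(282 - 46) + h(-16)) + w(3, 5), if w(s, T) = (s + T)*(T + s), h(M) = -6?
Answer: 13689/236 ≈ 58.004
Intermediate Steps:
w(s, T) = (T + s)² (w(s, T) = (T + s)*(T + s) = (T + s)²)
(1/(282 - 46) + h(-16)) + w(3, 5) = (1/(282 - 46) - 6) + (5 + 3)² = (1/236 - 6) + 8² = (1/236 - 6) + 64 = -1415/236 + 64 = 13689/236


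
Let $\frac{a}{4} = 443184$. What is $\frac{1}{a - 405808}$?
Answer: $\frac{1}{1366928} \approx 7.3157 \cdot 10^{-7}$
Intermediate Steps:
$a = 1772736$ ($a = 4 \cdot 443184 = 1772736$)
$\frac{1}{a - 405808} = \frac{1}{1772736 - 405808} = \frac{1}{1366928}$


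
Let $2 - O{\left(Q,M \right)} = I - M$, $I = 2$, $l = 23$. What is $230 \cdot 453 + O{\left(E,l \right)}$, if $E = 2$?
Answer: $104213$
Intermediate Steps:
$O{\left(Q,M \right)} = M$ ($O{\left(Q,M \right)} = 2 - \left(2 - M\right) = 2 + \left(-2 + M\right) = M$)
$230 \cdot 453 + O{\left(E,l \right)} = 230 \cdot 453 + 23 = 104190 + 23 = 104213$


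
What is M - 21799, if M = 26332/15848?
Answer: -86361055/3962 ≈ -21797.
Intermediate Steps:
M = 6583/3962 (M = 26332*(1/15848) = 6583/3962 ≈ 1.6615)
M - 21799 = 6583/3962 - 21799 = -86361055/3962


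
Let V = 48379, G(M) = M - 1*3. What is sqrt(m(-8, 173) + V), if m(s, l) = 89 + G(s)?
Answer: sqrt(48457) ≈ 220.13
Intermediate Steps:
G(M) = -3 + M (G(M) = M - 3 = -3 + M)
m(s, l) = 86 + s (m(s, l) = 89 + (-3 + s) = 86 + s)
sqrt(m(-8, 173) + V) = sqrt((86 - 8) + 48379) = sqrt(78 + 48379) = sqrt(48457)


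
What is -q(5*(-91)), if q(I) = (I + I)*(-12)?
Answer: -10920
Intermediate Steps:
q(I) = -24*I (q(I) = (2*I)*(-12) = -24*I)
-q(5*(-91)) = -(-24)*5*(-91) = -(-24)*(-455) = -1*10920 = -10920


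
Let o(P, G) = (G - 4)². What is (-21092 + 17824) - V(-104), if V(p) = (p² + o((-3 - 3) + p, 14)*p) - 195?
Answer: -3489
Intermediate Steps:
o(P, G) = (-4 + G)²
V(p) = -195 + p² + 100*p (V(p) = (p² + (-4 + 14)²*p) - 195 = (p² + 10²*p) - 195 = (p² + 100*p) - 195 = -195 + p² + 100*p)
(-21092 + 17824) - V(-104) = (-21092 + 17824) - (-195 + (-104)² + 100*(-104)) = -3268 - (-195 + 10816 - 10400) = -3268 - 1*221 = -3268 - 221 = -3489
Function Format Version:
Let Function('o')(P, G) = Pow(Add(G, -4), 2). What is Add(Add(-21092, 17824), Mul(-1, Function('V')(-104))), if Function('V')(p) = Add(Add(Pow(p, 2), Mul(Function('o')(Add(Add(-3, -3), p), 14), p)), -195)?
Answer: -3489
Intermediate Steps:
Function('o')(P, G) = Pow(Add(-4, G), 2)
Function('V')(p) = Add(-195, Pow(p, 2), Mul(100, p)) (Function('V')(p) = Add(Add(Pow(p, 2), Mul(Pow(Add(-4, 14), 2), p)), -195) = Add(Add(Pow(p, 2), Mul(Pow(10, 2), p)), -195) = Add(Add(Pow(p, 2), Mul(100, p)), -195) = Add(-195, Pow(p, 2), Mul(100, p)))
Add(Add(-21092, 17824), Mul(-1, Function('V')(-104))) = Add(Add(-21092, 17824), Mul(-1, Add(-195, Pow(-104, 2), Mul(100, -104)))) = Add(-3268, Mul(-1, Add(-195, 10816, -10400))) = Add(-3268, Mul(-1, 221)) = Add(-3268, -221) = -3489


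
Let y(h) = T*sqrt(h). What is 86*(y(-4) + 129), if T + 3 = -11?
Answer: 11094 - 2408*I ≈ 11094.0 - 2408.0*I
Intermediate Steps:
T = -14 (T = -3 - 11 = -14)
y(h) = -14*sqrt(h)
86*(y(-4) + 129) = 86*(-28*I + 129) = 86*(129 - 28*I) = 11094 - 2408*I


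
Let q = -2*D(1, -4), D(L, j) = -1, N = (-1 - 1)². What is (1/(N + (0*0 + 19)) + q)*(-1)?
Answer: -47/23 ≈ -2.0435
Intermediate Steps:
N = 4 (N = (-2)² = 4)
q = 2 (q = -2*(-1) = 2)
(1/(N + (0*0 + 19)) + q)*(-1) = (1/(4 + (0*0 + 19)) + 2)*(-1) = (1/(4 + (0 + 19)) + 2)*(-1) = (1/(4 + 19) + 2)*(-1) = (1/23 + 2)*(-1) = (47/23)*(-1) = -47/23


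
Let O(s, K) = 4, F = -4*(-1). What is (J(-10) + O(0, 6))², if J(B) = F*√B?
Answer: -144 + 32*I*√10 ≈ -144.0 + 101.19*I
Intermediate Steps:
F = 4
J(B) = 4*√B
(J(-10) + O(0, 6))² = (4*√(-10) + 4)² = (4*(I*√10) + 4)² = (4*I*√10 + 4)² = (4 + 4*I*√10)²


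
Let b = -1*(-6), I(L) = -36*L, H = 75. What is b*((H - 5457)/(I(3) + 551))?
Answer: -32292/443 ≈ -72.894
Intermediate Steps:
b = 6
b*((H - 5457)/(I(3) + 551)) = 6*((75 - 5457)/(-36*3 + 551)) = 6*(-5382/(-108 + 551)) = 6*(-5382/443) = -32292/443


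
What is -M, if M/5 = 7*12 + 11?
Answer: -475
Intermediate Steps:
M = 475 (M = 5*(7*12 + 11) = 5*(84 + 11) = 5*95 = 475)
-M = -1*475 = -475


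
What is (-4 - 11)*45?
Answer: -675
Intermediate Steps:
(-4 - 11)*45 = -15*45 = -675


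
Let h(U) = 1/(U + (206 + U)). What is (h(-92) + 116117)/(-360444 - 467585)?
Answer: -2554575/18216638 ≈ -0.14023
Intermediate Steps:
h(U) = 1/(206 + 2*U)
(h(-92) + 116117)/(-360444 - 467585) = (1/(2*(103 - 92)) + 116117)/(-360444 - 467585) = ((1/2)/11 + 116117)/(-828029) = ((1/2)*(1/11) + 116117)*(-1/828029) = (1/22 + 116117)*(-1/828029) = (2554575/22)*(-1/828029) = -2554575/18216638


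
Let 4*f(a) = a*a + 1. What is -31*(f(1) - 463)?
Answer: 28675/2 ≈ 14338.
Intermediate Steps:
f(a) = ¼ + a²/4 (f(a) = (a*a + 1)/4 = (a² + 1)/4 = (1 + a²)/4 = ¼ + a²/4)
-31*(f(1) - 463) = -31*((¼ + (¼)*1²) - 463) = -31*((¼ + (¼)*1) - 463) = -31*((¼ + ¼) - 463) = -31*(½ - 463) = -31*(-925/2) = 28675/2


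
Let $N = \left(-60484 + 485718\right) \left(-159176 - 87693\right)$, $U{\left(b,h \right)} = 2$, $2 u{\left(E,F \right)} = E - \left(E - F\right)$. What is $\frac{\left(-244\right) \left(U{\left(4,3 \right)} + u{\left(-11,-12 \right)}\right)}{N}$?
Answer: $- \frac{488}{52488546173} \approx -9.2973 \cdot 10^{-9}$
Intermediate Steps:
$u{\left(E,F \right)} = \frac{F}{2}$ ($u{\left(E,F \right)} = \frac{E - \left(E - F\right)}{2} = \frac{F}{2}$)
$N = -104977092346$ ($N = 425234 \left(-246869\right) = -104977092346$)
$\frac{\left(-244\right) \left(U{\left(4,3 \right)} + u{\left(-11,-12 \right)}\right)}{N} = \frac{\left(-244\right) \left(2 + \frac{1}{2} \left(-12\right)\right)}{-104977092346} = - 244 \left(2 - 6\right) \left(- \frac{1}{104977092346}\right) = \left(-244\right) \left(-4\right) \left(- \frac{1}{104977092346}\right) = 976 \left(- \frac{1}{104977092346}\right) = - \frac{488}{52488546173}$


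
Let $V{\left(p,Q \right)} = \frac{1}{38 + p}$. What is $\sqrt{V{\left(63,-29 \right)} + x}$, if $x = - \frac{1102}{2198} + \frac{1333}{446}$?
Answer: $\frac{5 \sqrt{244817786468486}}{49505554} \approx 1.5803$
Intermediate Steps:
$x = \frac{1219221}{490154}$ ($x = \left(-1102\right) \frac{1}{2198} + 1333 \cdot \frac{1}{446} = - \frac{551}{1099} + \frac{1333}{446} = \frac{1219221}{490154} \approx 2.4874$)
$\sqrt{V{\left(63,-29 \right)} + x} = \sqrt{\frac{1}{38 + 63} + \frac{1219221}{490154}} = \sqrt{\frac{1}{101} + \frac{1219221}{490154}} = \sqrt{\frac{123631475}{49505554}} = \frac{5 \sqrt{244817786468486}}{49505554}$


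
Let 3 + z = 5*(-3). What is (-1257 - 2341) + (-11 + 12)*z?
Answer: -3616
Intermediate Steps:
z = -18 (z = -3 + 5*(-3) = -3 - 15 = -18)
(-1257 - 2341) + (-11 + 12)*z = (-1257 - 2341) + (-11 + 12)*(-18) = -3598 + 1*(-18) = -3598 - 18 = -3616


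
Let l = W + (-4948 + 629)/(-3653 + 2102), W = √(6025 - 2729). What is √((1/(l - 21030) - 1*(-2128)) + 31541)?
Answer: 2*√(274513549902 - 52220619*√206)/√(32613211 - 6204*√206) ≈ 183.49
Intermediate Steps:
W = 4*√206 (W = √3296 = 4*√206 ≈ 57.411)
l = 4319/1551 + 4*√206 (l = 4*√206 + (-4948 + 629)/(-3653 + 2102) = 4*√206 - 4319/(-1551) = 4*√206 - 4319*(-1/1551) = 4*√206 + 4319/1551 = 4319/1551 + 4*√206 ≈ 60.195)
√((1/(l - 21030) - 1*(-2128)) + 31541) = √((1/((4319/1551 + 4*√206) - 21030) - 1*(-2128)) + 31541) = √((1/(-32613211/1551 + 4*√206) + 2128) + 31541) = √((2128 + 1/(-32613211/1551 + 4*√206)) + 31541) = √(33669 + 1/(-32613211/1551 + 4*√206))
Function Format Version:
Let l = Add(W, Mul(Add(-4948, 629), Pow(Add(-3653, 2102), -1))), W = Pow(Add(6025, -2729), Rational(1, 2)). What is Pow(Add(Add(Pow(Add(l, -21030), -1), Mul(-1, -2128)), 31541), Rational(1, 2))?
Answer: Mul(2, Pow(Add(32613211, Mul(-6204, Pow(206, Rational(1, 2)))), Rational(-1, 2)), Pow(Add(274513549902, Mul(-52220619, Pow(206, Rational(1, 2)))), Rational(1, 2))) ≈ 183.49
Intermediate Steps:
W = Mul(4, Pow(206, Rational(1, 2))) (W = Pow(3296, Rational(1, 2)) = Mul(4, Pow(206, Rational(1, 2))) ≈ 57.411)
l = Add(Rational(4319, 1551), Mul(4, Pow(206, Rational(1, 2)))) (l = Add(Mul(4, Pow(206, Rational(1, 2))), Mul(Add(-4948, 629), Pow(Add(-3653, 2102), -1))) = Add(Mul(4, Pow(206, Rational(1, 2))), Mul(-4319, Pow(-1551, -1))) = Add(Mul(4, Pow(206, Rational(1, 2))), Mul(-4319, Rational(-1, 1551))) = Add(Mul(4, Pow(206, Rational(1, 2))), Rational(4319, 1551)) = Add(Rational(4319, 1551), Mul(4, Pow(206, Rational(1, 2)))) ≈ 60.195)
Pow(Add(Add(Pow(Add(l, -21030), -1), Mul(-1, -2128)), 31541), Rational(1, 2)) = Pow(Add(Add(Pow(Add(Add(Rational(4319, 1551), Mul(4, Pow(206, Rational(1, 2)))), -21030), -1), Mul(-1, -2128)), 31541), Rational(1, 2)) = Pow(Add(Add(Pow(Add(Rational(-32613211, 1551), Mul(4, Pow(206, Rational(1, 2)))), -1), 2128), 31541), Rational(1, 2)) = Pow(Add(Add(2128, Pow(Add(Rational(-32613211, 1551), Mul(4, Pow(206, Rational(1, 2)))), -1)), 31541), Rational(1, 2)) = Pow(Add(33669, Pow(Add(Rational(-32613211, 1551), Mul(4, Pow(206, Rational(1, 2)))), -1)), Rational(1, 2))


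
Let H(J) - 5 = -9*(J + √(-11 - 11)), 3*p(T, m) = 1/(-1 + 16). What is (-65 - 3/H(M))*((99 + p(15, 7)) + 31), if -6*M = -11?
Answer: 5851*(-1170*√22 + 1489*I)/(45*(-23*I + 18*√22)) ≈ -8449.1 - 8.6019*I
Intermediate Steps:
M = 11/6 (M = -⅙*(-11) = 11/6 ≈ 1.8333)
p(T, m) = 1/45 (p(T, m) = 1/(3*(-1 + 16)) = (⅓)/15 = (⅓)*(1/15) = 1/45)
H(J) = 5 - 9*J - 9*I*√22 (H(J) = 5 - 9*(J + √(-11 - 11)) = 5 - 9*(J + √(-22)) = 5 - 9*(J + I*√22) = 5 + (-9*J - 9*I*√22) = 5 - 9*J - 9*I*√22)
(-65 - 3/H(M))*((99 + p(15, 7)) + 31) = (-65 - 3/(5 - 9*11/6 - 9*I*√22))*((99 + 1/45) + 31) = (-65 - 3/(5 - 33/2 - 9*I*√22))*(4456/45 + 31) = (-65 - 3/(-23/2 - 9*I*√22))*(5851/45) = -76063/9 - 5851/(15*(-23/2 - 9*I*√22))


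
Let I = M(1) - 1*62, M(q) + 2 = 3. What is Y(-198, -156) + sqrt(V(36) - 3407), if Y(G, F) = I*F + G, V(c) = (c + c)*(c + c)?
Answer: 9318 + sqrt(1777) ≈ 9360.2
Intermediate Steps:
M(q) = 1 (M(q) = -2 + 3 = 1)
I = -61 (I = 1 - 1*62 = 1 - 62 = -61)
V(c) = 4*c**2 (V(c) = (2*c)*(2*c) = 4*c**2)
Y(G, F) = G - 61*F (Y(G, F) = -61*F + G = G - 61*F)
Y(-198, -156) + sqrt(V(36) - 3407) = (-198 - 61*(-156)) + sqrt(4*36**2 - 3407) = (-198 + 9516) + sqrt(4*1296 - 3407) = 9318 + sqrt(5184 - 3407) = 9318 + sqrt(1777)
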